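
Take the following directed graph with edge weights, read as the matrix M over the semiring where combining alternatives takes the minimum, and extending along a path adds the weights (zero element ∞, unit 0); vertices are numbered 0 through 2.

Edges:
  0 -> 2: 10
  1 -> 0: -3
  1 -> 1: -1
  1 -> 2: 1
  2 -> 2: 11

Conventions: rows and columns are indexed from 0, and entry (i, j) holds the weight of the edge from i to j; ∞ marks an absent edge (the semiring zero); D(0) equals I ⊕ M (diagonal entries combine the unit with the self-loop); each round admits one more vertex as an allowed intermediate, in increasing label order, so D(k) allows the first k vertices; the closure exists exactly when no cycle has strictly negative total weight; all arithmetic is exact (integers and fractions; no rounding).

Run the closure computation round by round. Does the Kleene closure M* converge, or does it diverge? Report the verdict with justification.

Detection: at round 0, diagonal entry (1, 1) turns strictly negative.
Key observation: the cycle 1->1 has total weight (-1), which is strictly negative.
Answer: DIVERGES — negative cycle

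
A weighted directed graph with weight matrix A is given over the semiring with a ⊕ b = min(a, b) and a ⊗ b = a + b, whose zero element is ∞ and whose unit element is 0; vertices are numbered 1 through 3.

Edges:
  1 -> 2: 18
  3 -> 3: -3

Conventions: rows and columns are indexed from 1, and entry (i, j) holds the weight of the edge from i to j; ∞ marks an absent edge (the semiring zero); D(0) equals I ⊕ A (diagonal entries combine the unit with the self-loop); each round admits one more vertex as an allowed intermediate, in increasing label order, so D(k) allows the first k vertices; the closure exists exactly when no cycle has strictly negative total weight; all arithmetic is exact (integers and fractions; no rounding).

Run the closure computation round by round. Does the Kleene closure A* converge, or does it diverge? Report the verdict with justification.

Detection: at round 0, diagonal entry (3, 3) turns strictly negative.
Key observation: the cycle 3->3 has total weight (-3), which is strictly negative.
Answer: DIVERGES — negative cycle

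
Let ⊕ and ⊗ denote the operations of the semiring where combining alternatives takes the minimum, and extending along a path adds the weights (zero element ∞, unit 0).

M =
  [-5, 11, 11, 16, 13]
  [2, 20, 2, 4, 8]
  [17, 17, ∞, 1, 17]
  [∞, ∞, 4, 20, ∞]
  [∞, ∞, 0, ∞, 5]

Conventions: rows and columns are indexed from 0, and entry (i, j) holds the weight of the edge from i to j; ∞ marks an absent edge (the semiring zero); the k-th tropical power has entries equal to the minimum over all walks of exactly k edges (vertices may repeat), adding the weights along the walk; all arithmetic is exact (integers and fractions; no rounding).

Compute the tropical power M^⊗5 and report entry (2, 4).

M^⊗2:
  [-10, 6, 6, 11, 8]
  [-3, 13, 8, 3, 13]
  [12, 28, 5, 21, 22]
  [21, 21, 24, 5, 21]
  [17, 17, 5, 1, 10]
M^⊗3:
  [-15, 1, 1, 6, 3]
  [-8, 8, 7, 9, 10]
  [7, 22, 22, 6, 22]
  [16, 32, 9, 25, 26]
  [12, 22, 5, 6, 15]
M^⊗4:
  [-20, -4, -4, 1, -2]
  [-13, 3, 3, 8, 5]
  [2, 18, 10, 23, 20]
  [11, 26, 26, 10, 26]
  [7, 22, 10, 6, 20]
M^⊗5:
  [-25, -9, -9, -4, -7]
  [-18, -2, -2, 3, 0]
  [-3, 13, 13, 11, 15]
  [6, 22, 14, 27, 24]
  [2, 18, 10, 11, 20]
Key observation: the optimum is the walk 2->0->0->0->0->4, with weight 17 + (-5) + (-5) + (-5) + 13 = 15.
Optimal value attained by: walk 2->0->0->0->0->4.
Answer: (M^⊗5)[2][4] = 15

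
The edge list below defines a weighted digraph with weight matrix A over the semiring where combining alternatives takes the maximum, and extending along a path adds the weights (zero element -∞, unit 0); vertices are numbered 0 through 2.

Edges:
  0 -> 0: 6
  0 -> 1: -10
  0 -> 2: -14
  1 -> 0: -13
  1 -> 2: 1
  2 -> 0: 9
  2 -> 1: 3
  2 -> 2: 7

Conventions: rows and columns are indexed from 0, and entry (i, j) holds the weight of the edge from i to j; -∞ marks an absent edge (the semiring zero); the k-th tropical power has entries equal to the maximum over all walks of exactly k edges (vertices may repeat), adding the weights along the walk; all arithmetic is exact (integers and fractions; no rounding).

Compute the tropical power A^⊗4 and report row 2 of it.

A^⊗2:
  [12, -4, -7]
  [10, 4, 8]
  [16, 10, 14]
A^⊗3:
  [18, 2, 0]
  [17, 11, 15]
  [23, 17, 21]
A^⊗4:
  [24, 8, 7]
  [24, 18, 22]
  [30, 24, 28]
Answer: row 2 of A^⊗4 = [30, 24, 28]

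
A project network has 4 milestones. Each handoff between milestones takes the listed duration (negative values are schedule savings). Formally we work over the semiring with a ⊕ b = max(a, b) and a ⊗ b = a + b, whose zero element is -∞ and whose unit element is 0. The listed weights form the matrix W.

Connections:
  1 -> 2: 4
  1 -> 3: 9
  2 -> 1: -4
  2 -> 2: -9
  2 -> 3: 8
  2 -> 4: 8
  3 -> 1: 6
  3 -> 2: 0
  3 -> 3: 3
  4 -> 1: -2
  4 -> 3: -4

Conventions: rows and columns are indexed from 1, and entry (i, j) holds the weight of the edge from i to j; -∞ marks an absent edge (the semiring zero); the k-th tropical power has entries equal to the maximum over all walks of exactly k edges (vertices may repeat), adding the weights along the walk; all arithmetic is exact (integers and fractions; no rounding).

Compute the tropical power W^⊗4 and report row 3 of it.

W^⊗2:
  [15, 9, 12, 12]
  [14, 8, 11, -1]
  [9, 10, 15, 8]
  [2, 2, 7, -∞]
W^⊗3:
  [18, 19, 24, 17]
  [17, 18, 23, 16]
  [21, 15, 18, 18]
  [13, 7, 11, 10]
W^⊗4:
  [30, 24, 27, 27]
  [29, 23, 26, 26]
  [24, 25, 30, 23]
  [17, 17, 22, 15]
Answer: row 3 of W^⊗4 = [24, 25, 30, 23]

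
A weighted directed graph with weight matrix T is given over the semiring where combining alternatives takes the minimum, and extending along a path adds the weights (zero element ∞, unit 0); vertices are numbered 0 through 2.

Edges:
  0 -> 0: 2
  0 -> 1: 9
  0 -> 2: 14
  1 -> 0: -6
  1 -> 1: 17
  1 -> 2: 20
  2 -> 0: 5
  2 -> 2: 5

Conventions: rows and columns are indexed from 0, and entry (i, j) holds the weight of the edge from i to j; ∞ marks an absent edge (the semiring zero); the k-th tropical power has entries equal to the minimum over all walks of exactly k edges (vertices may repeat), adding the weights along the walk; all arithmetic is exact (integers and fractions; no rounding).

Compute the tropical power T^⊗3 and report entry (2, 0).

T^⊗2:
  [3, 11, 16]
  [-4, 3, 8]
  [7, 14, 10]
T^⊗3:
  [5, 12, 17]
  [-3, 5, 10]
  [8, 16, 15]
Key observation: the optimum is the walk 2->0->1->0, with weight 5 + 9 + (-6) = 8.
Optimal value attained by: walk 2->0->1->0.
Answer: (T^⊗3)[2][0] = 8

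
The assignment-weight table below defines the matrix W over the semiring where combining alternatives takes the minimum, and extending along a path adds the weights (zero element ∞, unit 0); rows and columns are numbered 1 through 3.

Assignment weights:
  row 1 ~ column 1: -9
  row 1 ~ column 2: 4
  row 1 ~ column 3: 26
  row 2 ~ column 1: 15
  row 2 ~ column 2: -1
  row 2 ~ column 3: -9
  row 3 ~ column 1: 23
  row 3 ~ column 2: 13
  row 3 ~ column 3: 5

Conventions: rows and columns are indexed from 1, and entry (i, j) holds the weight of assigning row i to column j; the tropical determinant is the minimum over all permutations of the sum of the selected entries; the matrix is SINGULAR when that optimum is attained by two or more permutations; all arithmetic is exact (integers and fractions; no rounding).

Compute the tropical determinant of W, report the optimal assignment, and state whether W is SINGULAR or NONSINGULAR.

σ = (1, 2, 3): (-9) + (-1) + 5 = -5
σ = (1, 3, 2): (-9) + (-9) + 13 = -5
σ = (2, 1, 3): 4 + 15 + 5 = 24
σ = (2, 3, 1): 4 + (-9) + 23 = 18
σ = (3, 1, 2): 26 + 15 + 13 = 54
σ = (3, 2, 1): 26 + (-1) + 23 = 48
Optimal value attained by: σ = (1, 2, 3).
Answer: det⊕(W) = -5; verdict: SINGULAR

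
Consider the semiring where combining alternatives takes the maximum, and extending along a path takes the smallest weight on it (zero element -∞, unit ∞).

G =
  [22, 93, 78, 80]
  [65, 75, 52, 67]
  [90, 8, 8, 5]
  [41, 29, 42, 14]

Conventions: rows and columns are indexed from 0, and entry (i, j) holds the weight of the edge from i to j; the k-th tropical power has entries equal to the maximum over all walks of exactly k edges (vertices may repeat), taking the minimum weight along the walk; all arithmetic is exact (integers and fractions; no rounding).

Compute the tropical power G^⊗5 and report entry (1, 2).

G^⊗2:
  [78, 75, 52, 67]
  [65, 75, 65, 67]
  [22, 90, 78, 80]
  [42, 41, 41, 41]
G^⊗3:
  [65, 78, 78, 78]
  [65, 75, 65, 67]
  [78, 75, 52, 67]
  [41, 42, 42, 42]
G^⊗4:
  [78, 75, 65, 67]
  [65, 75, 65, 67]
  [65, 78, 78, 78]
  [42, 42, 42, 42]
G^⊗5:
  [65, 78, 78, 78]
  [65, 75, 65, 67]
  [78, 75, 65, 67]
  [42, 42, 42, 42]
Key observation: the optimum is the walk 1->0->1->1->0->2, with weight 65 min 93 min 75 min 65 min 78 = 65.
Optimal value attained by: walk 1->0->1->1->0->2.
Answer: (G^⊗5)[1][2] = 65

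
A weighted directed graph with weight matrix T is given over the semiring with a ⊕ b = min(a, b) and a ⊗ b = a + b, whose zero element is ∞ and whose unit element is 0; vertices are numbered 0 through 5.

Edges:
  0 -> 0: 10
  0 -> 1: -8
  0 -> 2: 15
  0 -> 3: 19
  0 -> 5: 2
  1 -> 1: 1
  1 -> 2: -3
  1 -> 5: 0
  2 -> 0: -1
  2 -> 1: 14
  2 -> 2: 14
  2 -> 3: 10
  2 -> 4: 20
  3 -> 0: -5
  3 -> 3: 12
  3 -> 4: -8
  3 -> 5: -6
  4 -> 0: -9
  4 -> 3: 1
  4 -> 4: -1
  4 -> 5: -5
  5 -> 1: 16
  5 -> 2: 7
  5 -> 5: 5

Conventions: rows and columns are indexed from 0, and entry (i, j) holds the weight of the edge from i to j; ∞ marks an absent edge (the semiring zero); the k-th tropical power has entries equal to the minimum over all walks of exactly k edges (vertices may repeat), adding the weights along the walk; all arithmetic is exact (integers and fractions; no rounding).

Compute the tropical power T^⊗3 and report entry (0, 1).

T^⊗2:
  [14, -7, -11, 25, 11, -8]
  [-4, 2, -2, 7, 17, 1]
  [5, -9, 11, 18, 2, 1]
  [-17, -13, 1, -7, -9, -13]
  [-10, -17, 2, 0, -7, -7]
  [6, 17, 12, 17, 27, 10]
T^⊗3:
  [-12, -6, -10, -1, 9, -7]
  [-3, -12, -1, 8, -1, -2]
  [-7, -8, -12, 3, 1, -9]
  [-18, -25, -16, -8, -15, -15]
  [-16, -18, -20, -6, -8, -17]
  [11, -2, 14, 22, 9, 8]
Key observation: the optimum is the walk 0->1->1->1, with weight (-8) + 1 + 1 = -6.
Optimal value attained by: walk 0->1->1->1.
Answer: (T^⊗3)[0][1] = -6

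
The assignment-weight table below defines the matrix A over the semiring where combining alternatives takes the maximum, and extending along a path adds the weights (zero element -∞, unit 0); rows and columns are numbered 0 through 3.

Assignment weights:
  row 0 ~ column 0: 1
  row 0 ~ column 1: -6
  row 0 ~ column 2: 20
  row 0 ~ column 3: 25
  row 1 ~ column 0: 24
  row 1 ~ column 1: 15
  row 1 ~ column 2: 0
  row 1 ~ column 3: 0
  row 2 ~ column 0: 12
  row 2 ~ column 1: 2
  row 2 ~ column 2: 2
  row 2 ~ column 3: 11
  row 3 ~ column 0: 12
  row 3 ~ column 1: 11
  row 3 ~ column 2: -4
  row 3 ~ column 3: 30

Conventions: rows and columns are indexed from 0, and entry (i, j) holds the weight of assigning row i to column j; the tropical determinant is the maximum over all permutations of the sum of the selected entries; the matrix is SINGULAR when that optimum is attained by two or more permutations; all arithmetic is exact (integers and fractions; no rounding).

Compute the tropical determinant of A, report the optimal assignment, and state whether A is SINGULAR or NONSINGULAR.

σ = (0, 1, 2, 3): 1 + 15 + 2 + 30 = 48
σ = (0, 1, 3, 2): 1 + 15 + 11 + (-4) = 23
σ = (0, 2, 1, 3): 1 + 0 + 2 + 30 = 33
σ = (0, 2, 3, 1): 1 + 0 + 11 + 11 = 23
σ = (0, 3, 1, 2): 1 + 0 + 2 + (-4) = -1
σ = (0, 3, 2, 1): 1 + 0 + 2 + 11 = 14
σ = (1, 0, 2, 3): (-6) + 24 + 2 + 30 = 50
σ = (1, 0, 3, 2): (-6) + 24 + 11 + (-4) = 25
σ = (1, 2, 0, 3): (-6) + 0 + 12 + 30 = 36
σ = (1, 2, 3, 0): (-6) + 0 + 11 + 12 = 17
σ = (1, 3, 0, 2): (-6) + 0 + 12 + (-4) = 2
σ = (1, 3, 2, 0): (-6) + 0 + 2 + 12 = 8
σ = (2, 0, 1, 3): 20 + 24 + 2 + 30 = 76
σ = (2, 0, 3, 1): 20 + 24 + 11 + 11 = 66
σ = (2, 1, 0, 3): 20 + 15 + 12 + 30 = 77
σ = (2, 1, 3, 0): 20 + 15 + 11 + 12 = 58
σ = (2, 3, 0, 1): 20 + 0 + 12 + 11 = 43
σ = (2, 3, 1, 0): 20 + 0 + 2 + 12 = 34
σ = (3, 0, 1, 2): 25 + 24 + 2 + (-4) = 47
σ = (3, 0, 2, 1): 25 + 24 + 2 + 11 = 62
σ = (3, 1, 0, 2): 25 + 15 + 12 + (-4) = 48
σ = (3, 1, 2, 0): 25 + 15 + 2 + 12 = 54
σ = (3, 2, 0, 1): 25 + 0 + 12 + 11 = 48
σ = (3, 2, 1, 0): 25 + 0 + 2 + 12 = 39
Optimal value attained by: σ = (2, 1, 0, 3).
Answer: det⊕(A) = 77; verdict: NONSINGULAR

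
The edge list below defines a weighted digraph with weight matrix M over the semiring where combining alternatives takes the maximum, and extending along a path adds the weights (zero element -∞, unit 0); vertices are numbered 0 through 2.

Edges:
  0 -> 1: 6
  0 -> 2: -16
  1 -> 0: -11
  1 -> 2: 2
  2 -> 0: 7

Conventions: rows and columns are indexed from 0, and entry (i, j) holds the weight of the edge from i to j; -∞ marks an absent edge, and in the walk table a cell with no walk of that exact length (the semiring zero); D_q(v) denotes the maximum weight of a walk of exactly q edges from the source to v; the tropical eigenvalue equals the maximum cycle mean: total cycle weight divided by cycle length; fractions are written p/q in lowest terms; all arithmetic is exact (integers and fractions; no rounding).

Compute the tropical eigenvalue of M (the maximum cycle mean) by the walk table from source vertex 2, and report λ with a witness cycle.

q=0: [-∞, -∞, 0]
q=1: [7, -∞, -∞]
q=2: [-∞, 13, -9]
q=3: [2, -∞, 15]
Optimal cycle mean attained by: cycle 0->1->2->0, total 6 + 2 + 7, length 3.
Answer: λ = 5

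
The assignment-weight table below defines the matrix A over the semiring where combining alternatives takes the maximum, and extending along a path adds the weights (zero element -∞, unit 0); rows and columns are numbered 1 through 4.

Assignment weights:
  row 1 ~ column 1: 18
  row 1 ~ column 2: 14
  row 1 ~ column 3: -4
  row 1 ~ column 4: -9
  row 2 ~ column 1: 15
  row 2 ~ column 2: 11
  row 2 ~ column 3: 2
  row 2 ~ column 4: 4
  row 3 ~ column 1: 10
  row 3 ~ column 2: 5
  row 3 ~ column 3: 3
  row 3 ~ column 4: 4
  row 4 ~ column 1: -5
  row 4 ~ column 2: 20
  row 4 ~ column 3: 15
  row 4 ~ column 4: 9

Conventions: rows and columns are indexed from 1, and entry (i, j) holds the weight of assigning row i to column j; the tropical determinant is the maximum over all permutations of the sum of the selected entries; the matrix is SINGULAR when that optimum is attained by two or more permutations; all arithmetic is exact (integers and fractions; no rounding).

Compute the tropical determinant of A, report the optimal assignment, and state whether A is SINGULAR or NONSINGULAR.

σ = (1, 2, 3, 4): 18 + 11 + 3 + 9 = 41
σ = (1, 2, 4, 3): 18 + 11 + 4 + 15 = 48
σ = (1, 3, 2, 4): 18 + 2 + 5 + 9 = 34
σ = (1, 3, 4, 2): 18 + 2 + 4 + 20 = 44
σ = (1, 4, 2, 3): 18 + 4 + 5 + 15 = 42
σ = (1, 4, 3, 2): 18 + 4 + 3 + 20 = 45
σ = (2, 1, 3, 4): 14 + 15 + 3 + 9 = 41
σ = (2, 1, 4, 3): 14 + 15 + 4 + 15 = 48
σ = (2, 3, 1, 4): 14 + 2 + 10 + 9 = 35
σ = (2, 3, 4, 1): 14 + 2 + 4 + (-5) = 15
σ = (2, 4, 1, 3): 14 + 4 + 10 + 15 = 43
σ = (2, 4, 3, 1): 14 + 4 + 3 + (-5) = 16
σ = (3, 1, 2, 4): (-4) + 15 + 5 + 9 = 25
σ = (3, 1, 4, 2): (-4) + 15 + 4 + 20 = 35
σ = (3, 2, 1, 4): (-4) + 11 + 10 + 9 = 26
σ = (3, 2, 4, 1): (-4) + 11 + 4 + (-5) = 6
σ = (3, 4, 1, 2): (-4) + 4 + 10 + 20 = 30
σ = (3, 4, 2, 1): (-4) + 4 + 5 + (-5) = 0
σ = (4, 1, 2, 3): (-9) + 15 + 5 + 15 = 26
σ = (4, 1, 3, 2): (-9) + 15 + 3 + 20 = 29
σ = (4, 2, 1, 3): (-9) + 11 + 10 + 15 = 27
σ = (4, 2, 3, 1): (-9) + 11 + 3 + (-5) = 0
σ = (4, 3, 1, 2): (-9) + 2 + 10 + 20 = 23
σ = (4, 3, 2, 1): (-9) + 2 + 5 + (-5) = -7
Optimal value attained by: σ = (1, 2, 4, 3).
Answer: det⊕(A) = 48; verdict: SINGULAR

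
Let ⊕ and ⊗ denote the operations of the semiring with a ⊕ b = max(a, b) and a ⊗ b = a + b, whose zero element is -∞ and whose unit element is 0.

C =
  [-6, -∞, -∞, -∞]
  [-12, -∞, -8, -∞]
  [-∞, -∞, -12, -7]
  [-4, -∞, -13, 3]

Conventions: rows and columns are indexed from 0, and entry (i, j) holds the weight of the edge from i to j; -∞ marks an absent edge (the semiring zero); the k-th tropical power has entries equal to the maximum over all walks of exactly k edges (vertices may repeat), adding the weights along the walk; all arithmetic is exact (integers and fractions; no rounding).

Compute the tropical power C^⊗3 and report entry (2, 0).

C^⊗2:
  [-12, -∞, -∞, -∞]
  [-18, -∞, -20, -15]
  [-11, -∞, -20, -4]
  [-1, -∞, -10, 6]
C^⊗3:
  [-18, -∞, -∞, -∞]
  [-19, -∞, -28, -12]
  [-8, -∞, -17, -1]
  [2, -∞, -7, 9]
Key observation: the optimum is the walk 2->3->3->0, with weight (-7) + 3 + (-4) = -8.
Optimal value attained by: walk 2->3->3->0.
Answer: (C^⊗3)[2][0] = -8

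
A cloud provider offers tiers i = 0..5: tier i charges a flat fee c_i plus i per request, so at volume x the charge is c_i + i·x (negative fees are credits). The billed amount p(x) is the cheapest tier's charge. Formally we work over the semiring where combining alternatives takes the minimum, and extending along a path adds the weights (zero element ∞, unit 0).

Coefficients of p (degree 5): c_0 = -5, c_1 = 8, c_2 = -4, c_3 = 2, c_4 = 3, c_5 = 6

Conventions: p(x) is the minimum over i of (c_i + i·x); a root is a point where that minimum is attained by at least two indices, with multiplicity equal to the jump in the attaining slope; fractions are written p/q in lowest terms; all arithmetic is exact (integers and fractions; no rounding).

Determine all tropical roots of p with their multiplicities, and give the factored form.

hull edge (i=0, c=-5) to (i=2, c=-4): slope 1/2, span 2
hull edge (i=2, c=-4) to (i=5, c=6): slope 10/3, span 3
Factored form: p(x) = 6 ⊗ (x ⊕ (-10/3)) ⊗ (x ⊕ (-10/3)) ⊗ (x ⊕ (-10/3)) ⊗ (x ⊕ (-1/2)) ⊗ (x ⊕ (-1/2))
Answer: roots = -10/3 (mult 3), -1/2 (mult 2)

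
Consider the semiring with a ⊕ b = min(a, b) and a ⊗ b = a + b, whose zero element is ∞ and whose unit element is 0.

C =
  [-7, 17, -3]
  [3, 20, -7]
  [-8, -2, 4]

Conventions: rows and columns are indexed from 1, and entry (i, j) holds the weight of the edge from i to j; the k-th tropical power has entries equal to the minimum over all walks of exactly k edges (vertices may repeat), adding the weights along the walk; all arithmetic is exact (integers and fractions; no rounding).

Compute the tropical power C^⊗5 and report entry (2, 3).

C^⊗2:
  [-14, -5, -10]
  [-15, -9, -3]
  [-15, 2, -11]
C^⊗3:
  [-21, -12, -17]
  [-22, -5, -18]
  [-22, -13, -18]
C^⊗4:
  [-28, -19, -24]
  [-29, -20, -25]
  [-29, -20, -25]
C^⊗5:
  [-35, -26, -31]
  [-36, -27, -32]
  [-36, -27, -32]
Key observation: the optimum is the walk 2->3->1->1->1->3, with weight (-7) + (-8) + (-7) + (-7) + (-3) = -32.
Optimal value attained by: walk 2->3->1->1->1->3.
Answer: (C^⊗5)[2][3] = -32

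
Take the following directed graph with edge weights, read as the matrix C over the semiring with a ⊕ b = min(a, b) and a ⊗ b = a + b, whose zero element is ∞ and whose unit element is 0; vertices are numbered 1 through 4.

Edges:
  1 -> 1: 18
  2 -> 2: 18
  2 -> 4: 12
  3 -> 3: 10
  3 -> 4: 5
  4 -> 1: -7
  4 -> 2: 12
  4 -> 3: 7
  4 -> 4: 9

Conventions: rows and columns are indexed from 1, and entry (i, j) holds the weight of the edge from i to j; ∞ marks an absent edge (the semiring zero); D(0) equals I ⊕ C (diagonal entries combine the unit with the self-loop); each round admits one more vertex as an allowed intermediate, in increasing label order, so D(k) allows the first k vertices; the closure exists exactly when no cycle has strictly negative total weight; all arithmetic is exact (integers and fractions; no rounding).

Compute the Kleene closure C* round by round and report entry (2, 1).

D(0):
  [0, ∞, ∞, ∞]
  [∞, 0, ∞, 12]
  [∞, ∞, 0, 5]
  [-7, 12, 7, 0]
D(1):
  [0, ∞, ∞, ∞]
  [∞, 0, ∞, 12]
  [∞, ∞, 0, 5]
  [-7, 12, 7, 0]
D(2):
  [0, ∞, ∞, ∞]
  [∞, 0, ∞, 12]
  [∞, ∞, 0, 5]
  [-7, 12, 7, 0]
D(3):
  [0, ∞, ∞, ∞]
  [∞, 0, ∞, 12]
  [∞, ∞, 0, 5]
  [-7, 12, 7, 0]
D(4):
  [0, ∞, ∞, ∞]
  [5, 0, 19, 12]
  [-2, 17, 0, 5]
  [-7, 12, 7, 0]
Answer: C*[2][1] = 5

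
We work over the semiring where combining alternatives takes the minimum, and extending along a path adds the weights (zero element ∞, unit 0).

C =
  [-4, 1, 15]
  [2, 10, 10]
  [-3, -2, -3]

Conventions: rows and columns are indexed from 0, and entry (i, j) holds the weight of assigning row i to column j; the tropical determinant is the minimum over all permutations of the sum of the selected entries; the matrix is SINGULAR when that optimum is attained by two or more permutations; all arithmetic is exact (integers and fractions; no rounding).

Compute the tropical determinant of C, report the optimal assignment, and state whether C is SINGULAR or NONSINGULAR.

σ = (0, 1, 2): (-4) + 10 + (-3) = 3
σ = (0, 2, 1): (-4) + 10 + (-2) = 4
σ = (1, 0, 2): 1 + 2 + (-3) = 0
σ = (1, 2, 0): 1 + 10 + (-3) = 8
σ = (2, 0, 1): 15 + 2 + (-2) = 15
σ = (2, 1, 0): 15 + 10 + (-3) = 22
Optimal value attained by: σ = (1, 0, 2).
Answer: det⊕(C) = 0; verdict: NONSINGULAR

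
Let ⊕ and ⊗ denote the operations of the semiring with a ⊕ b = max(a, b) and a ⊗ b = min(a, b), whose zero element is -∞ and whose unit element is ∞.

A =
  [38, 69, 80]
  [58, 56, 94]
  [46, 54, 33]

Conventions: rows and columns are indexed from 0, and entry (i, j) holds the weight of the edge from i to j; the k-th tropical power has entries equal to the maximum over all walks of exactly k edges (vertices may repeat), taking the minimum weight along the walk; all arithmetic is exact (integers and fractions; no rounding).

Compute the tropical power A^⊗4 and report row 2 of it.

A^⊗2:
  [58, 56, 69]
  [56, 58, 58]
  [54, 54, 54]
A^⊗3:
  [56, 58, 58]
  [58, 56, 58]
  [54, 54, 54]
A^⊗4:
  [58, 56, 58]
  [56, 58, 58]
  [54, 54, 54]
Answer: row 2 of A^⊗4 = [54, 54, 54]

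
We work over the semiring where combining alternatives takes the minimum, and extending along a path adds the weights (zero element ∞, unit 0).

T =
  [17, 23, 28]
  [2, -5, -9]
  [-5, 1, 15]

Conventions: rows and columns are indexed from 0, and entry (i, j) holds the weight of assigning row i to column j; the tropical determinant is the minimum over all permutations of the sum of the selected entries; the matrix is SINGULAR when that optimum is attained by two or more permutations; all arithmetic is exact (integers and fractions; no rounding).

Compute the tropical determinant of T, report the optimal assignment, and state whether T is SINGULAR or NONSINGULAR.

σ = (0, 1, 2): 17 + (-5) + 15 = 27
σ = (0, 2, 1): 17 + (-9) + 1 = 9
σ = (1, 0, 2): 23 + 2 + 15 = 40
σ = (1, 2, 0): 23 + (-9) + (-5) = 9
σ = (2, 0, 1): 28 + 2 + 1 = 31
σ = (2, 1, 0): 28 + (-5) + (-5) = 18
Optimal value attained by: σ = (0, 2, 1).
Answer: det⊕(T) = 9; verdict: SINGULAR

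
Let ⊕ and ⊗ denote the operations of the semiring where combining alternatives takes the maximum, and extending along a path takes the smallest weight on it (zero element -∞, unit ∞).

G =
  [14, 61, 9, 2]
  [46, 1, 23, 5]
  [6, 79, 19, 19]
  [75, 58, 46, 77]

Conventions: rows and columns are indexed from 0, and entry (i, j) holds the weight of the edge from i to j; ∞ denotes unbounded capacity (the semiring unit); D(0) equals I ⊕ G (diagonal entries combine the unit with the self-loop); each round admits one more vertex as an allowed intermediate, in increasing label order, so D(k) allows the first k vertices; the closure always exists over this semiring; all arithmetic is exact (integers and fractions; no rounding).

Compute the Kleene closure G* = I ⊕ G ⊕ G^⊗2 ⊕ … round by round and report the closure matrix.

D(0):
  [∞, 61, 9, 2]
  [46, ∞, 23, 5]
  [6, 79, ∞, 19]
  [75, 58, 46, ∞]
D(1):
  [∞, 61, 9, 2]
  [46, ∞, 23, 5]
  [6, 79, ∞, 19]
  [75, 61, 46, ∞]
D(2):
  [∞, 61, 23, 5]
  [46, ∞, 23, 5]
  [46, 79, ∞, 19]
  [75, 61, 46, ∞]
D(3):
  [∞, 61, 23, 19]
  [46, ∞, 23, 19]
  [46, 79, ∞, 19]
  [75, 61, 46, ∞]
D(4):
  [∞, 61, 23, 19]
  [46, ∞, 23, 19]
  [46, 79, ∞, 19]
  [75, 61, 46, ∞]
Answer: G* = [[∞, 61, 23, 19], [46, ∞, 23, 19], [46, 79, ∞, 19], [75, 61, 46, ∞]]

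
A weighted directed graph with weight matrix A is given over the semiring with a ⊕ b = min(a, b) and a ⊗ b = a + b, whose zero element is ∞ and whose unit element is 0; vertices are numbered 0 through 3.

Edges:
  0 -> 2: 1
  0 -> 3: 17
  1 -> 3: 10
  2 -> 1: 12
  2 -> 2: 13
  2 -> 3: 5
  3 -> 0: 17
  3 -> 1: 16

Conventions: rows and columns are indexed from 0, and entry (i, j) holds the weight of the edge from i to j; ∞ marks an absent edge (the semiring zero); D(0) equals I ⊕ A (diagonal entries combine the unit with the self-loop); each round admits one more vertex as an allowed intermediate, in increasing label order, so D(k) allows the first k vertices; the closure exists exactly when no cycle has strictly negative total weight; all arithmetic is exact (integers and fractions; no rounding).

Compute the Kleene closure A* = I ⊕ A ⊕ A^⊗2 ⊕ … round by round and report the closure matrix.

D(0):
  [0, ∞, 1, 17]
  [∞, 0, ∞, 10]
  [∞, 12, 0, 5]
  [17, 16, ∞, 0]
D(1):
  [0, ∞, 1, 17]
  [∞, 0, ∞, 10]
  [∞, 12, 0, 5]
  [17, 16, 18, 0]
D(2):
  [0, ∞, 1, 17]
  [∞, 0, ∞, 10]
  [∞, 12, 0, 5]
  [17, 16, 18, 0]
D(3):
  [0, 13, 1, 6]
  [∞, 0, ∞, 10]
  [∞, 12, 0, 5]
  [17, 16, 18, 0]
D(4):
  [0, 13, 1, 6]
  [27, 0, 28, 10]
  [22, 12, 0, 5]
  [17, 16, 18, 0]
Answer: A* = [[0, 13, 1, 6], [27, 0, 28, 10], [22, 12, 0, 5], [17, 16, 18, 0]]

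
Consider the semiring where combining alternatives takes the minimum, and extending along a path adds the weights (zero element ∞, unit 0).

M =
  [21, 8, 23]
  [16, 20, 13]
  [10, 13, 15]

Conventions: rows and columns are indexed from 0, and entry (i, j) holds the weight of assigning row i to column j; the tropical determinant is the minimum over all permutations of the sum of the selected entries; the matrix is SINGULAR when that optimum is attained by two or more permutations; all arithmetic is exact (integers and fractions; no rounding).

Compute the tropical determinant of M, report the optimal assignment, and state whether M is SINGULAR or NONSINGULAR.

σ = (0, 1, 2): 21 + 20 + 15 = 56
σ = (0, 2, 1): 21 + 13 + 13 = 47
σ = (1, 0, 2): 8 + 16 + 15 = 39
σ = (1, 2, 0): 8 + 13 + 10 = 31
σ = (2, 0, 1): 23 + 16 + 13 = 52
σ = (2, 1, 0): 23 + 20 + 10 = 53
Optimal value attained by: σ = (1, 2, 0).
Answer: det⊕(M) = 31; verdict: NONSINGULAR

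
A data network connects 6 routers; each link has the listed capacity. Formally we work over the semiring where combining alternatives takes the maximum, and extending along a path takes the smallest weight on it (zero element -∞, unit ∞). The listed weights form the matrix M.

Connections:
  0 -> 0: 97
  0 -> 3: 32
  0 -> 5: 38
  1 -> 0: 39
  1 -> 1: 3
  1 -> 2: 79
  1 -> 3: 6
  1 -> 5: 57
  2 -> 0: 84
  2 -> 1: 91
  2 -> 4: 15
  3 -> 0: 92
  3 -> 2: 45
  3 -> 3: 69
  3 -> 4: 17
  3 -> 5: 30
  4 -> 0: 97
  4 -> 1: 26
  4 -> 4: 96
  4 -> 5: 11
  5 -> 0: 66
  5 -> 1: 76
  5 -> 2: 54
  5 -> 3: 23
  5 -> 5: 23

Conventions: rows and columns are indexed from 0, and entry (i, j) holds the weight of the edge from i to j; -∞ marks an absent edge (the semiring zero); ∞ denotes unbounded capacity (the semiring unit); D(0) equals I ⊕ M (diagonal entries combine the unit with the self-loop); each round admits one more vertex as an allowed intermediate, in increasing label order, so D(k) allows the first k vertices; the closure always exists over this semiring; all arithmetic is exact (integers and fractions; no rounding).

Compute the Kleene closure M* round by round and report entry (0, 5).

D(0):
  [∞, -∞, -∞, 32, -∞, 38]
  [39, ∞, 79, 6, -∞, 57]
  [84, 91, ∞, -∞, 15, -∞]
  [92, -∞, 45, ∞, 17, 30]
  [97, 26, -∞, -∞, ∞, 11]
  [66, 76, 54, 23, -∞, ∞]
D(1):
  [∞, -∞, -∞, 32, -∞, 38]
  [39, ∞, 79, 32, -∞, 57]
  [84, 91, ∞, 32, 15, 38]
  [92, -∞, 45, ∞, 17, 38]
  [97, 26, -∞, 32, ∞, 38]
  [66, 76, 54, 32, -∞, ∞]
D(2):
  [∞, -∞, -∞, 32, -∞, 38]
  [39, ∞, 79, 32, -∞, 57]
  [84, 91, ∞, 32, 15, 57]
  [92, -∞, 45, ∞, 17, 38]
  [97, 26, 26, 32, ∞, 38]
  [66, 76, 76, 32, -∞, ∞]
D(3):
  [∞, -∞, -∞, 32, -∞, 38]
  [79, ∞, 79, 32, 15, 57]
  [84, 91, ∞, 32, 15, 57]
  [92, 45, 45, ∞, 17, 45]
  [97, 26, 26, 32, ∞, 38]
  [76, 76, 76, 32, 15, ∞]
D(4):
  [∞, 32, 32, 32, 17, 38]
  [79, ∞, 79, 32, 17, 57]
  [84, 91, ∞, 32, 17, 57]
  [92, 45, 45, ∞, 17, 45]
  [97, 32, 32, 32, ∞, 38]
  [76, 76, 76, 32, 17, ∞]
D(5):
  [∞, 32, 32, 32, 17, 38]
  [79, ∞, 79, 32, 17, 57]
  [84, 91, ∞, 32, 17, 57]
  [92, 45, 45, ∞, 17, 45]
  [97, 32, 32, 32, ∞, 38]
  [76, 76, 76, 32, 17, ∞]
D(6):
  [∞, 38, 38, 32, 17, 38]
  [79, ∞, 79, 32, 17, 57]
  [84, 91, ∞, 32, 17, 57]
  [92, 45, 45, ∞, 17, 45]
  [97, 38, 38, 32, ∞, 38]
  [76, 76, 76, 32, 17, ∞]
Answer: M*[0][5] = 38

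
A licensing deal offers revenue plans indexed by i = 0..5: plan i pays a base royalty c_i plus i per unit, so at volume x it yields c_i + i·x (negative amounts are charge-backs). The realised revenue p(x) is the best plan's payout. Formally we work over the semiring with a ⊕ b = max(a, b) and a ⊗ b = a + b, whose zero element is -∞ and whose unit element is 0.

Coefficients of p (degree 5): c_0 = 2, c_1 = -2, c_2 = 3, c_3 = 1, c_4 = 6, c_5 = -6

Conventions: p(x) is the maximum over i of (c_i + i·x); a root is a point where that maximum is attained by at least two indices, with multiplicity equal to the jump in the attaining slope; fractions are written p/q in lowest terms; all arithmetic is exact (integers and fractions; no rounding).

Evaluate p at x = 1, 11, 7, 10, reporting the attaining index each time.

p(1) = max(2+0·1=2, -2+1·1=-1, 3+2·1=5, 1+3·1=4, 6+4·1=10, -6+5·1=-1) = 10 (attained by i=4)
p(11) = max(2+0·11=2, -2+1·11=9, 3+2·11=25, 1+3·11=34, 6+4·11=50, -6+5·11=49) = 50 (attained by i=4)
p(7) = max(2+0·7=2, -2+1·7=5, 3+2·7=17, 1+3·7=22, 6+4·7=34, -6+5·7=29) = 34 (attained by i=4)
p(10) = max(2+0·10=2, -2+1·10=8, 3+2·10=23, 1+3·10=31, 6+4·10=46, -6+5·10=44) = 46 (attained by i=4)
Answer: p(1) = 10; p(11) = 50; p(7) = 34; p(10) = 46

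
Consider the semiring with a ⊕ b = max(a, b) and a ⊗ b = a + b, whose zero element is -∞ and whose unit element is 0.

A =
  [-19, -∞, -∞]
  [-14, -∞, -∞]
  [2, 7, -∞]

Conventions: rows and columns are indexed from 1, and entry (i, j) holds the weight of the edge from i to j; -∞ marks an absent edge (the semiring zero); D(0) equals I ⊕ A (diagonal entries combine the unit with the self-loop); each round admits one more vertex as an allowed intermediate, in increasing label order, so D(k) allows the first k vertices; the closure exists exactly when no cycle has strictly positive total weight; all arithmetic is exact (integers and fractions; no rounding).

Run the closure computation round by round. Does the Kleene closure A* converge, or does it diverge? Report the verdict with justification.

D(0):
  [0, -∞, -∞]
  [-14, 0, -∞]
  [2, 7, 0]
D(1):
  [0, -∞, -∞]
  [-14, 0, -∞]
  [2, 7, 0]
D(2):
  [0, -∞, -∞]
  [-14, 0, -∞]
  [2, 7, 0]
D(3):
  [0, -∞, -∞]
  [-14, 0, -∞]
  [2, 7, 0]
Key observation: every diagonal entry stays at the unit through all rounds, so no improving cycle exists.
Answer: CONVERGES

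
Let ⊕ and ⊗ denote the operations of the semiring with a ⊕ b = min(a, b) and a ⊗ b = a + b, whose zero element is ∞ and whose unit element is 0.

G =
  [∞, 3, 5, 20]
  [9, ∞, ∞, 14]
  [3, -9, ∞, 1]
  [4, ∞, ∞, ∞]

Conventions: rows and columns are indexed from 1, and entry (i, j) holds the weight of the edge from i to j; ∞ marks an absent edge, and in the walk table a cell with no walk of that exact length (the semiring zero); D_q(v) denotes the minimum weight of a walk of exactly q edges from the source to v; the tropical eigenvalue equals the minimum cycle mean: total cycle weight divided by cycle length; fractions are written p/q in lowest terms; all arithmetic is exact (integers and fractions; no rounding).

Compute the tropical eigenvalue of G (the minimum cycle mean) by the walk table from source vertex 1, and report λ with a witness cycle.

q=0: [0, ∞, ∞, ∞]
q=1: [∞, 3, 5, 20]
q=2: [8, -4, ∞, 6]
q=3: [5, 11, 13, 10]
q=4: [14, 4, 10, 14]
Optimal cycle mean attained by: cycle 1->3->2->1, total 5 + (-9) + 9, length 3.
Answer: λ = 5/3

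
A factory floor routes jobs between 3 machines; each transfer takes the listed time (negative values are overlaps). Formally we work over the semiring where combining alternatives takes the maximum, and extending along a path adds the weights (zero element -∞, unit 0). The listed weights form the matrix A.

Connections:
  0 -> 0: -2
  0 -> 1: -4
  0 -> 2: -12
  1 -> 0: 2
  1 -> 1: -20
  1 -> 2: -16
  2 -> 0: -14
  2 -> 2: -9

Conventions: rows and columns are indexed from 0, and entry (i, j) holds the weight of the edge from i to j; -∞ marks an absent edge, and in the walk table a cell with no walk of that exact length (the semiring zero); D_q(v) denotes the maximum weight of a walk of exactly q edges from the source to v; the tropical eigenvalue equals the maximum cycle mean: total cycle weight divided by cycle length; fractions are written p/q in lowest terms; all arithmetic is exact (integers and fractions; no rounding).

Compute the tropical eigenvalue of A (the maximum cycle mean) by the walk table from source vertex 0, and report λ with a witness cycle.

q=0: [0, -∞, -∞]
q=1: [-2, -4, -12]
q=2: [-2, -6, -14]
q=3: [-4, -6, -14]
Optimal cycle mean attained by: cycle 0->1->0, total (-4) + 2, length 2.
Answer: λ = -1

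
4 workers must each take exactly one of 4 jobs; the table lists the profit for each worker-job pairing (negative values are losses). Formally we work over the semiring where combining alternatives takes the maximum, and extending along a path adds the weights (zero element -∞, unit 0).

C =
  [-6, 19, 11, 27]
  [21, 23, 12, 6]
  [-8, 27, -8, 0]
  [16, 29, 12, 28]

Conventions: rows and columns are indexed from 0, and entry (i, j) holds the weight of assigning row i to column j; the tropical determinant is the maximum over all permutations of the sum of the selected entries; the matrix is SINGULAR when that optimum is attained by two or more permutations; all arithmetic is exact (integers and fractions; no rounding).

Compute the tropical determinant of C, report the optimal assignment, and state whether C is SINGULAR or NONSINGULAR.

σ = (0, 1, 2, 3): (-6) + 23 + (-8) + 28 = 37
σ = (0, 1, 3, 2): (-6) + 23 + 0 + 12 = 29
σ = (0, 2, 1, 3): (-6) + 12 + 27 + 28 = 61
σ = (0, 2, 3, 1): (-6) + 12 + 0 + 29 = 35
σ = (0, 3, 1, 2): (-6) + 6 + 27 + 12 = 39
σ = (0, 3, 2, 1): (-6) + 6 + (-8) + 29 = 21
σ = (1, 0, 2, 3): 19 + 21 + (-8) + 28 = 60
σ = (1, 0, 3, 2): 19 + 21 + 0 + 12 = 52
σ = (1, 2, 0, 3): 19 + 12 + (-8) + 28 = 51
σ = (1, 2, 3, 0): 19 + 12 + 0 + 16 = 47
σ = (1, 3, 0, 2): 19 + 6 + (-8) + 12 = 29
σ = (1, 3, 2, 0): 19 + 6 + (-8) + 16 = 33
σ = (2, 0, 1, 3): 11 + 21 + 27 + 28 = 87
σ = (2, 0, 3, 1): 11 + 21 + 0 + 29 = 61
σ = (2, 1, 0, 3): 11 + 23 + (-8) + 28 = 54
σ = (2, 1, 3, 0): 11 + 23 + 0 + 16 = 50
σ = (2, 3, 0, 1): 11 + 6 + (-8) + 29 = 38
σ = (2, 3, 1, 0): 11 + 6 + 27 + 16 = 60
σ = (3, 0, 1, 2): 27 + 21 + 27 + 12 = 87
σ = (3, 0, 2, 1): 27 + 21 + (-8) + 29 = 69
σ = (3, 1, 0, 2): 27 + 23 + (-8) + 12 = 54
σ = (3, 1, 2, 0): 27 + 23 + (-8) + 16 = 58
σ = (3, 2, 0, 1): 27 + 12 + (-8) + 29 = 60
σ = (3, 2, 1, 0): 27 + 12 + 27 + 16 = 82
Optimal value attained by: σ = (2, 0, 1, 3).
Answer: det⊕(C) = 87; verdict: SINGULAR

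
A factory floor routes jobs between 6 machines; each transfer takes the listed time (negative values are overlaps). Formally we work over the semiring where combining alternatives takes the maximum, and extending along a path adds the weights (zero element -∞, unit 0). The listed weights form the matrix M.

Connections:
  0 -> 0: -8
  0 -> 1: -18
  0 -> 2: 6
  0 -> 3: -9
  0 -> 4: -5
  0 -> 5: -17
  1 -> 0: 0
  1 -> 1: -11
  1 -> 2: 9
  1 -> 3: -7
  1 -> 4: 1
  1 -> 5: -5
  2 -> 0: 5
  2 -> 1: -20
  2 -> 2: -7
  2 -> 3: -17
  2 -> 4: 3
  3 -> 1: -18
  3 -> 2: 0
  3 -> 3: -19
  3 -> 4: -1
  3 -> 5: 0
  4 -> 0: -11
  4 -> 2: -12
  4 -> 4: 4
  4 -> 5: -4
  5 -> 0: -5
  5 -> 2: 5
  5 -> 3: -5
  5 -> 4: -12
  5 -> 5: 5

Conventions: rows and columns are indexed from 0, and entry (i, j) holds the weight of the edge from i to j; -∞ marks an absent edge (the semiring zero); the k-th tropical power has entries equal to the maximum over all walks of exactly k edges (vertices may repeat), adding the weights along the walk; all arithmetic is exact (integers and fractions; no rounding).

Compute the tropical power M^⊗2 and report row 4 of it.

M^⊗2:
  [11, -14, -1, -11, 9, -9]
  [14, -11, 6, -8, 12, 0]
  [-2, -13, 11, -4, 7, -1]
  [5, -20, 5, -5, 3, 5]
  [-7, -29, 1, -9, 8, 1]
  [10, -15, 10, 0, 8, 10]
Answer: row 4 of M^⊗2 = [-7, -29, 1, -9, 8, 1]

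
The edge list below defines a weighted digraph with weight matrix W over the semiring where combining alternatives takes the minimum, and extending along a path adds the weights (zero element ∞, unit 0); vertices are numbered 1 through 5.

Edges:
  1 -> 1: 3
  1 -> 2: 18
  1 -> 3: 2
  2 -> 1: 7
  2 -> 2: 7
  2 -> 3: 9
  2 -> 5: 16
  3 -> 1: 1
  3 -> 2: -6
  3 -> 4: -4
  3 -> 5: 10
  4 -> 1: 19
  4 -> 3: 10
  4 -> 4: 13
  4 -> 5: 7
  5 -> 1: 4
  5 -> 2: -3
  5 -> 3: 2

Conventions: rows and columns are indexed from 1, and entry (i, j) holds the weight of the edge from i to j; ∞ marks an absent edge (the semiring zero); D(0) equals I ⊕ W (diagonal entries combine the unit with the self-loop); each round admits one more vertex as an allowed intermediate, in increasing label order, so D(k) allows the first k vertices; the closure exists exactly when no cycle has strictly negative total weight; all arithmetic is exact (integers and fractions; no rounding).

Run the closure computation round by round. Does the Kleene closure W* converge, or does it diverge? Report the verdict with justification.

D(0):
  [0, 18, 2, ∞, ∞]
  [7, 0, 9, ∞, 16]
  [1, -6, 0, -4, 10]
  [19, ∞, 10, 0, 7]
  [4, -3, 2, ∞, 0]
D(1):
  [0, 18, 2, ∞, ∞]
  [7, 0, 9, ∞, 16]
  [1, -6, 0, -4, 10]
  [19, 37, 10, 0, 7]
  [4, -3, 2, ∞, 0]
D(2):
  [0, 18, 2, ∞, 34]
  [7, 0, 9, ∞, 16]
  [1, -6, 0, -4, 10]
  [19, 37, 10, 0, 7]
  [4, -3, 2, ∞, 0]
D(3):
  [0, -4, 2, -2, 12]
  [7, 0, 9, 5, 16]
  [1, -6, 0, -4, 10]
  [11, 4, 10, 0, 7]
  [3, -4, 2, -2, 0]
D(4):
  [0, -4, 2, -2, 5]
  [7, 0, 9, 5, 12]
  [1, -6, 0, -4, 3]
  [11, 4, 10, 0, 7]
  [3, -4, 2, -2, 0]
D(5):
  [0, -4, 2, -2, 5]
  [7, 0, 9, 5, 12]
  [1, -6, 0, -4, 3]
  [10, 3, 9, 0, 7]
  [3, -4, 2, -2, 0]
Key observation: every diagonal entry stays at the unit through all rounds, so no improving cycle exists.
Answer: CONVERGES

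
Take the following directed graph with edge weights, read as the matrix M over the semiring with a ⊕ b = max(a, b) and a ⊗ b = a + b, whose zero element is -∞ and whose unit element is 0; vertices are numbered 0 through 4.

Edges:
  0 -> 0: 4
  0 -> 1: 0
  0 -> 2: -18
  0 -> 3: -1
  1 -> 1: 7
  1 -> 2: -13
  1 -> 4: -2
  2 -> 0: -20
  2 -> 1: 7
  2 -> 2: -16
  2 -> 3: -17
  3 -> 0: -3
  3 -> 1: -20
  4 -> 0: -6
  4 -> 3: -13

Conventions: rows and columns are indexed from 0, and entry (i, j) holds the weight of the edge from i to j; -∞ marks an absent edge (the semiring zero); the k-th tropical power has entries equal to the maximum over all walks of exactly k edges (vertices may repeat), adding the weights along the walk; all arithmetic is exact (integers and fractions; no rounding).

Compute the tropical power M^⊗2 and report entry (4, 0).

M^⊗2:
  [8, 7, -13, 3, -2]
  [-8, 14, -6, -15, 5]
  [-16, 14, -6, -21, 5]
  [1, -3, -21, -4, -22]
  [-2, -6, -24, -7, -∞]
Key observation: the optimum is the walk 4->0->0, with weight (-6) + 4 = -2.
Optimal value attained by: walk 4->0->0.
Answer: (M^⊗2)[4][0] = -2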